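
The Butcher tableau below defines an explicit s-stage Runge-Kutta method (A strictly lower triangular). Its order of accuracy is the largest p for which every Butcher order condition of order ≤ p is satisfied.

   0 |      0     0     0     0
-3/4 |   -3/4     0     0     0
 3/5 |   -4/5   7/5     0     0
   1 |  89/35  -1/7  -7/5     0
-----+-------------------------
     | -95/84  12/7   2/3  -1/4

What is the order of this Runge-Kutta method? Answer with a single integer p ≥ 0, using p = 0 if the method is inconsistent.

1

b = (-95/84, 12/7, 2/3, -1/4)
c = (0, -3/4, 3/5, 1)
Ac = (0, 0, -21/20, -513/700)
Σ b_i: (-95/84)·1 + 12/7·1 + 2/3·1 + (-1/4)·1 = 1 ✓
b·c: 12/7·(-3/4) + 2/3·3/5 + (-1/4)·1 = -159/140 ≠ 1/2 ⇒ order 1.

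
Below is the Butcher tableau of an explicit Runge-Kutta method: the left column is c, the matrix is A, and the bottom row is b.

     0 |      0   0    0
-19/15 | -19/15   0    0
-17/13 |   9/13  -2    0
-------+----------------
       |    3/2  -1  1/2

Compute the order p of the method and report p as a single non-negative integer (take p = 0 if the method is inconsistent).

1

b = (3/2, -1, 1/2)
c = (0, -19/15, -17/13)
Ac = (0, 0, 38/15)
Σ b_i: 3/2·1 + (-1)·1 + 1/2·1 = 1 ✓
b·c: (-1)·(-19/15) + 1/2·(-17/13) = 239/390 ≠ 1/2 ⇒ order 1.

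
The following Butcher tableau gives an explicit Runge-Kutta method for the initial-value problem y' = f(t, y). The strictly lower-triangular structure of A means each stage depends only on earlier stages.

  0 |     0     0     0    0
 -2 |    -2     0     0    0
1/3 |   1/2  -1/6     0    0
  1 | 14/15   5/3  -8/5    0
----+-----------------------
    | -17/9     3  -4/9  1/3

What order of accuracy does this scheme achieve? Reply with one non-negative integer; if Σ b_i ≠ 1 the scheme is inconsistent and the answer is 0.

1

b = (-17/9, 3, -4/9, 1/3)
c = (0, -2, 1/3, 1)
Ac = (0, 0, 1/3, -58/15)
Σ b_i: (-17/9)·1 + 3·1 + (-4/9)·1 + 1/3·1 = 1 ✓
b·c: 3·(-2) + (-4/9)·1/3 + 1/3·1 = -157/27 ≠ 1/2 ⇒ order 1.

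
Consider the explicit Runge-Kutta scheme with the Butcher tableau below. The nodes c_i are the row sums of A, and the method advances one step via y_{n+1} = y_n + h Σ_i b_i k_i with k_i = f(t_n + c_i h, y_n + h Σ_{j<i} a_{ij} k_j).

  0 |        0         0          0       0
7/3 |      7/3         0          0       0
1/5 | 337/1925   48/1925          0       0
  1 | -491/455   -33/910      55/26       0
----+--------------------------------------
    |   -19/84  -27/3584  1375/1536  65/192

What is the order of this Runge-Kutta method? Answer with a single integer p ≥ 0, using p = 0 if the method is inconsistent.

4

b = (-19/84, -27/3584, 1375/1536, 65/192)
c = (0, 7/3, 1/5, 1)
Ac = (0, 0, 16/275, 22/65)
Σ b_i: (-19/84)·1 + (-27/3584)·1 + 1375/1536·1 + 65/192·1 = 1 ✓
b·c: (-27/3584)·7/3 + 1375/1536·1/5 + 65/192·1 = 1/2 ✓
b·c²: (-27/3584)·49/9 + 1375/1536·1/25 + 65/192·1 = 1/3 ✓
b·Ac: 1375/1536·16/275 + 65/192·22/65 = 1/6 ✓
b·c³: (-27/3584)·343/27 + 1375/1536·1/125 + 65/192·1 = 1/4 ✓
b·(c∘Ac): 1375/1536·16/1375 + 65/192·22/65 = 1/8 ✓
b·Ac²: 1375/1536·112/825 + 65/192·(-22/195) = 1/12 ✓
b·A²c: 65/192·8/65 = 1/24 ✓; 4 stages ⇒ order 4.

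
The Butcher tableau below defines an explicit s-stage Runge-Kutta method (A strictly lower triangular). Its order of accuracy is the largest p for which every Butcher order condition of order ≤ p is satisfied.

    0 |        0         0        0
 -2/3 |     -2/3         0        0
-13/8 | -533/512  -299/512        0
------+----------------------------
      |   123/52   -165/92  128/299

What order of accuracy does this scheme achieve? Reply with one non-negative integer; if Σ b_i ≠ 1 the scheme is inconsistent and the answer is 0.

b = (123/52, -165/92, 128/299)
c = (0, -2/3, -13/8)
Ac = (0, 0, 299/768)
Σ b_i: 123/52·1 + (-165/92)·1 + 128/299·1 = 1 ✓
b·c: (-165/92)·(-2/3) + 128/299·(-13/8) = 1/2 ✓
b·c²: (-165/92)·4/9 + 128/299·169/64 = 1/3 ✓
b·Ac: 128/299·299/768 = 1/6 ✓; 3 stages ⇒ order 3.

3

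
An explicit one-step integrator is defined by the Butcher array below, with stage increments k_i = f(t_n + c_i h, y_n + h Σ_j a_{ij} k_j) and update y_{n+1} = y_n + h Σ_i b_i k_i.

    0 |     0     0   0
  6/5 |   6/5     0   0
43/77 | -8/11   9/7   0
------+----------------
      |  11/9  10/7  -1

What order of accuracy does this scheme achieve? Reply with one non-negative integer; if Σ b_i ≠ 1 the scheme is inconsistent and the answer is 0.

0

b = (11/9, 10/7, -1)
c = (0, 6/5, 43/77)
Ac = (0, 0, 54/35)
Σ b_i: 11/9·1 + 10/7·1 + (-1)·1 = 104/63 ≠ 1 ⇒ order 0.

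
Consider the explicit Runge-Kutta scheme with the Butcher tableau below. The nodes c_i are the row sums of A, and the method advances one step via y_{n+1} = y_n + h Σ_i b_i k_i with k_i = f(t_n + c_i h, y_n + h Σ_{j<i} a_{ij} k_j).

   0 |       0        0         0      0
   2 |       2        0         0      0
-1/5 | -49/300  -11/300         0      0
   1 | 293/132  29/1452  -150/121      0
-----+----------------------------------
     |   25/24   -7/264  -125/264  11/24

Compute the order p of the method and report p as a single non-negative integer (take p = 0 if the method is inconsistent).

4

b = (25/24, -7/264, -125/264, 11/24)
c = (0, 2, -1/5, 1)
Ac = (0, 0, -11/150, 19/66)
Σ b_i: 25/24·1 + (-7/264)·1 + (-125/264)·1 + 11/24·1 = 1 ✓
b·c: (-7/264)·2 + (-125/264)·(-1/5) + 11/24·1 = 1/2 ✓
b·c²: (-7/264)·4 + (-125/264)·1/25 + 11/24·1 = 1/3 ✓
b·Ac: (-125/264)·(-11/150) + 11/24·19/66 = 1/6 ✓
b·c³: (-7/264)·8 + (-125/264)·(-1/125) + 11/24·1 = 1/4 ✓
b·(c∘Ac): (-125/264)·11/750 + 11/24·19/66 = 1/8 ✓
b·Ac²: (-125/264)·(-11/75) + 11/24·1/33 = 1/12 ✓
b·A²c: 11/24·1/11 = 1/24 ✓; 4 stages ⇒ order 4.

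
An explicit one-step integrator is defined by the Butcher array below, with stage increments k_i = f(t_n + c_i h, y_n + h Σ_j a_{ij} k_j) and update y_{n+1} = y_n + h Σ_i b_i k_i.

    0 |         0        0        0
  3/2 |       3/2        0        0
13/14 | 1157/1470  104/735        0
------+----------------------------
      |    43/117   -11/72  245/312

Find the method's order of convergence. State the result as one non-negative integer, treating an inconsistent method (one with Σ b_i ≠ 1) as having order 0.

3

b = (43/117, -11/72, 245/312)
c = (0, 3/2, 13/14)
Ac = (0, 0, 52/245)
Σ b_i: 43/117·1 + (-11/72)·1 + 245/312·1 = 1 ✓
b·c: (-11/72)·3/2 + 245/312·13/14 = 1/2 ✓
b·c²: (-11/72)·9/4 + 245/312·169/196 = 1/3 ✓
b·Ac: 245/312·52/245 = 1/6 ✓; 3 stages ⇒ order 3.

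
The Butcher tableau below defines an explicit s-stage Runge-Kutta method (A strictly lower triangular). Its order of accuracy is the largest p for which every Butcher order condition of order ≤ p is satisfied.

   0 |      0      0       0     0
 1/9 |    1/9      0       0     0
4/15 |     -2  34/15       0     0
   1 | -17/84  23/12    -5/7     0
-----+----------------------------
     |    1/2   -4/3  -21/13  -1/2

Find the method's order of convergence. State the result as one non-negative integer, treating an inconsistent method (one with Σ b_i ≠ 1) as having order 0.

b = (1/2, -4/3, -21/13, -1/2)
c = (0, 1/9, 4/15, 1)
Ac = (0, 0, 34/135, 17/756)
Σ b_i: 1/2·1 + (-4/3)·1 + (-21/13)·1 + (-1/2)·1 = -115/39 ≠ 1 ⇒ order 0.

0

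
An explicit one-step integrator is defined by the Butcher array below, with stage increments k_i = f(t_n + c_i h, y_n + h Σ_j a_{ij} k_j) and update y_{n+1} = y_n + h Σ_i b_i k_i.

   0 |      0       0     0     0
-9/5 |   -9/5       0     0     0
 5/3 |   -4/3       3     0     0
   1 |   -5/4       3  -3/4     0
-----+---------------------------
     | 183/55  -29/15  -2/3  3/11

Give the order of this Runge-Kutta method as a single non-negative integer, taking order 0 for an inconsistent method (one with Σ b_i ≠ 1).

b = (183/55, -29/15, -2/3, 3/11)
c = (0, -9/5, 5/3, 1)
Ac = (0, 0, -27/5, -133/20)
Σ b_i: 183/55·1 + (-29/15)·1 + (-2/3)·1 + 3/11·1 = 1 ✓
b·c: (-29/15)·(-9/5) + (-2/3)·5/3 + 3/11·1 = 6538/2475 ≠ 1/2 ⇒ order 1.

1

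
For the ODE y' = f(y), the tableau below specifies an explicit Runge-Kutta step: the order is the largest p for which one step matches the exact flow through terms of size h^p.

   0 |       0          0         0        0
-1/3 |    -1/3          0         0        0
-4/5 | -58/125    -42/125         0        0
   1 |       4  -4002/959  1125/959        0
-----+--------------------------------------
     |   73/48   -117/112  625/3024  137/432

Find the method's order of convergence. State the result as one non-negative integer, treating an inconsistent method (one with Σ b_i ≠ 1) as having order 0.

b = (73/48, -117/112, 625/3024, 137/432)
c = (0, -1/3, -4/5, 1)
Ac = (0, 0, 14/125, 62/137)
Σ b_i: 73/48·1 + (-117/112)·1 + 625/3024·1 + 137/432·1 = 1 ✓
b·c: (-117/112)·(-1/3) + 625/3024·(-4/5) + 137/432·1 = 1/2 ✓
b·c²: (-117/112)·1/9 + 625/3024·16/25 + 137/432·1 = 1/3 ✓
b·Ac: 625/3024·14/125 + 137/432·62/137 = 1/6 ✓
b·c³: (-117/112)·(-1/27) + 625/3024·(-64/125) + 137/432·1 = 1/4 ✓
b·(c∘Ac): 625/3024·(-56/625) + 137/432·62/137 = 1/8 ✓
b·Ac²: 625/3024·(-14/375) + 137/432·118/411 = 1/12 ✓
b·A²c: 137/432·18/137 = 1/24 ✓; 4 stages ⇒ order 4.

4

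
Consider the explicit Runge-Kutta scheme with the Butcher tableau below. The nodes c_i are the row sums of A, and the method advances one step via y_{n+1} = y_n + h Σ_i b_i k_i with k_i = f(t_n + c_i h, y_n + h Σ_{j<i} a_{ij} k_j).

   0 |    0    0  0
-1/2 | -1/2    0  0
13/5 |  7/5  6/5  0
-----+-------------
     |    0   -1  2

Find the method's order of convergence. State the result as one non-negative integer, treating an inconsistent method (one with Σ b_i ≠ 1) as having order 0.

b = (0, -1, 2)
c = (0, -1/2, 13/5)
Ac = (0, 0, -3/5)
Σ b_i: (-1)·1 + 2·1 = 1 ✓
b·c: (-1)·(-1/2) + 2·13/5 = 57/10 ≠ 1/2 ⇒ order 1.

1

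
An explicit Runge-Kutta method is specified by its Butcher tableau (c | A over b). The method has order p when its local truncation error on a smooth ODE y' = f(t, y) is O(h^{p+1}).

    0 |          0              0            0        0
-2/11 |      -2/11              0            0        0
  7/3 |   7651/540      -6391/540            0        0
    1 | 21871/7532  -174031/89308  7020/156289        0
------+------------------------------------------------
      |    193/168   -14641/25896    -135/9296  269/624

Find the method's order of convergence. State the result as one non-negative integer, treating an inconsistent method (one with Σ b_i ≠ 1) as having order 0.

4

b = (193/168, -14641/25896, -135/9296, 269/624)
c = (0, -2/11, 7/3, 1)
Ac = (0, 0, 581/270, 247/538)
Σ b_i: 193/168·1 + (-14641/25896)·1 + (-135/9296)·1 + 269/624·1 = 1 ✓
b·c: (-14641/25896)·(-2/11) + (-135/9296)·7/3 + 269/624·1 = 1/2 ✓
b·c²: (-14641/25896)·4/121 + (-135/9296)·49/9 + 269/624·1 = 1/3 ✓
b·Ac: (-135/9296)·581/270 + 269/624·247/538 = 1/6 ✓
b·c³: (-14641/25896)·(-8/1331) + (-135/9296)·343/27 + 269/624·1 = 1/4 ✓
b·(c∘Ac): (-135/9296)·4067/810 + 269/624·247/538 = 1/8 ✓
b·Ac²: (-135/9296)·(-581/1485) + 269/624·533/2959 = 1/12 ✓
b·A²c: 269/624·26/269 = 1/24 ✓; 4 stages ⇒ order 4.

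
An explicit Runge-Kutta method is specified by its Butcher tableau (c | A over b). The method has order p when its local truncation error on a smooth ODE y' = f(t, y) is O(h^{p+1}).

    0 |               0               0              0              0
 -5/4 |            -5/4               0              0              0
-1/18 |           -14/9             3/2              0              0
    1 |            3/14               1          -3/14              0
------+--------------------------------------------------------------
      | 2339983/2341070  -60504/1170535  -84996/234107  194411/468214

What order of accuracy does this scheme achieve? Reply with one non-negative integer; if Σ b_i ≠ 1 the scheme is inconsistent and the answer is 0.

3

b = (2339983/2341070, -60504/1170535, -84996/234107, 194411/468214)
c = (0, -5/4, -1/18, 1)
Ac = (0, 0, -15/8, -26/21)
Σ b_i: 2339983/2341070·1 + (-60504/1170535)·1 + (-84996/234107)·1 + 194411/468214·1 = 1 ✓
b·c: (-60504/1170535)·(-5/4) + (-84996/234107)·(-1/18) + 194411/468214·1 = 1/2 ✓
b·c²: (-60504/1170535)·25/16 + (-84996/234107)·1/324 + 194411/468214·1 = 1/3 ✓
b·Ac: (-84996/234107)·(-15/8) + 194411/468214·(-26/21) = 1/6 ✓
b·c³: (-60504/1170535)·(-125/64) + (-84996/234107)·(-1/5832) + 194411/468214·1 = 26104561/50567112 ≠ 1/4 ⇒ order 3.
b·(c∘Ac): (-84996/234107)·5/48 + 194411/468214·(-26/21) = -1550441/2809284 ≠ 1/8
b·Ac²: (-84996/234107)·75/32 + 194411/468214·4723/3024 = -40945021/202268448 ≠ 1/12
b·A²c: 194411/468214·45/112 = 1249785/7491424 ≠ 1/24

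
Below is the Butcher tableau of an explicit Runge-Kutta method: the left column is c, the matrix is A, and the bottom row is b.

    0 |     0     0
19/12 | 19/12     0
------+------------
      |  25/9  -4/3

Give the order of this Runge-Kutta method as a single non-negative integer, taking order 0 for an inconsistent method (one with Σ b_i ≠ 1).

0

b = (25/9, -4/3)
c = (0, 19/12)
Σ b_i: 25/9·1 + (-4/3)·1 = 13/9 ≠ 1 ⇒ order 0.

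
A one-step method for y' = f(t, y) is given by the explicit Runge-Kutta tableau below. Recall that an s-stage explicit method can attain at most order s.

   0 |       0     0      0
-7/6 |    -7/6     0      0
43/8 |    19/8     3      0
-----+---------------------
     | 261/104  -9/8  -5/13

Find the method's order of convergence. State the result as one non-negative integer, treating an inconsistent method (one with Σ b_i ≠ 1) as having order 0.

1

b = (261/104, -9/8, -5/13)
c = (0, -7/6, 43/8)
Ac = (0, 0, -7/2)
Σ b_i: 261/104·1 + (-9/8)·1 + (-5/13)·1 = 1 ✓
b·c: (-9/8)·(-7/6) + (-5/13)·43/8 = -157/208 ≠ 1/2 ⇒ order 1.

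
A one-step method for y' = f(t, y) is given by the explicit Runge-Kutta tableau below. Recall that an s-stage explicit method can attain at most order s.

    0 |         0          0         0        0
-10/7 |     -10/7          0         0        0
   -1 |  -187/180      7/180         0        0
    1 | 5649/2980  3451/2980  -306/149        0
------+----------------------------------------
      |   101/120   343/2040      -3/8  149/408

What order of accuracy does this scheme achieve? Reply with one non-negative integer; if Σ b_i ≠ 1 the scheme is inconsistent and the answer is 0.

b = (101/120, 343/2040, -3/8, 149/408)
c = (0, -10/7, -1, 1)
Ac = (0, 0, -1/18, 119/298)
Σ b_i: 101/120·1 + 343/2040·1 + (-3/8)·1 + 149/408·1 = 1 ✓
b·c: 343/2040·(-10/7) + (-3/8)·(-1) + 149/408·1 = 1/2 ✓
b·c²: 343/2040·100/49 + (-3/8)·1 + 149/408·1 = 1/3 ✓
b·Ac: (-3/8)·(-1/18) + 149/408·119/298 = 1/6 ✓
b·c³: 343/2040·(-1000/343) + (-3/8)·(-1) + 149/408·1 = 1/4 ✓
b·(c∘Ac): (-3/8)·1/18 + 149/408·119/298 = 1/8 ✓
b·Ac²: (-3/8)·5/63 + 149/408·323/1043 = 1/12 ✓
b·A²c: 149/408·17/149 = 1/24 ✓; 4 stages ⇒ order 4.

4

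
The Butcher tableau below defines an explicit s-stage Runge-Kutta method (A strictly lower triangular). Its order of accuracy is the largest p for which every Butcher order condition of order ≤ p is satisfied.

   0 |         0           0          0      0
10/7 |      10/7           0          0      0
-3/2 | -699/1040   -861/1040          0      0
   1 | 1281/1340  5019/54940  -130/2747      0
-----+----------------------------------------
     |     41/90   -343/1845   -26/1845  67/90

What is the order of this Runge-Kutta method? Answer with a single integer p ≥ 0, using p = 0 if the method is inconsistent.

4

b = (41/90, -343/1845, -26/1845, 67/90)
c = (0, 10/7, -3/2, 1)
Ac = (0, 0, -123/104, 27/134)
Σ b_i: 41/90·1 + (-343/1845)·1 + (-26/1845)·1 + 67/90·1 = 1 ✓
b·c: (-343/1845)·10/7 + (-26/1845)·(-3/2) + 67/90·1 = 1/2 ✓
b·c²: (-343/1845)·100/49 + (-26/1845)·9/4 + 67/90·1 = 1/3 ✓
b·Ac: (-26/1845)·(-123/104) + 67/90·27/134 = 1/6 ✓
b·c³: (-343/1845)·1000/343 + (-26/1845)·(-27/8) + 67/90·1 = 1/4 ✓
b·(c∘Ac): (-26/1845)·369/208 + 67/90·27/134 = 1/8 ✓
b·Ac²: (-26/1845)·(-615/364) + 67/90·75/938 = 1/12 ✓
b·A²c: 67/90·15/268 = 1/24 ✓; 4 stages ⇒ order 4.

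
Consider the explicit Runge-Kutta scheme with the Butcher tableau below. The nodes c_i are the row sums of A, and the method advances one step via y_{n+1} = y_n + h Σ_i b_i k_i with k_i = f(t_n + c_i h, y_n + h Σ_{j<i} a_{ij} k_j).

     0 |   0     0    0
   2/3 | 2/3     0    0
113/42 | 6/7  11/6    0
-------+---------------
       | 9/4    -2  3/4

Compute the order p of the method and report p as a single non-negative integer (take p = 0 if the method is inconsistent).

b = (9/4, -2, 3/4)
c = (0, 2/3, 113/42)
Ac = (0, 0, 11/9)
Σ b_i: 9/4·1 + (-2)·1 + 3/4·1 = 1 ✓
b·c: (-2)·2/3 + 3/4·113/42 = 115/168 ≠ 1/2 ⇒ order 1.

1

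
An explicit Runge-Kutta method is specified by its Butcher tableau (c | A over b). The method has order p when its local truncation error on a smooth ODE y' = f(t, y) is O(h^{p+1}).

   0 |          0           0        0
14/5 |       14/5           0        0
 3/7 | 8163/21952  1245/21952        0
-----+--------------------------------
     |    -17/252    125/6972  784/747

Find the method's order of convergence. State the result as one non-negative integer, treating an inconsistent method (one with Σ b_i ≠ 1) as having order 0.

3

b = (-17/252, 125/6972, 784/747)
c = (0, 14/5, 3/7)
Ac = (0, 0, 249/1568)
Σ b_i: (-17/252)·1 + 125/6972·1 + 784/747·1 = 1 ✓
b·c: 125/6972·14/5 + 784/747·3/7 = 1/2 ✓
b·c²: 125/6972·196/25 + 784/747·9/49 = 1/3 ✓
b·Ac: 784/747·249/1568 = 1/6 ✓; 3 stages ⇒ order 3.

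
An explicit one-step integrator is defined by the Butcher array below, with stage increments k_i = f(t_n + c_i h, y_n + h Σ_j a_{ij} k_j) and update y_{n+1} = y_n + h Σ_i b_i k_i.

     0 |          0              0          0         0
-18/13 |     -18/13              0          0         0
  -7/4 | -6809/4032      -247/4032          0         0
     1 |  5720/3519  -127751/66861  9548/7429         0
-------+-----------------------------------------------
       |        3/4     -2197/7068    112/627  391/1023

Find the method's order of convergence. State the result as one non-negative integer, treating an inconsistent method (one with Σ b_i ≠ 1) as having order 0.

4

b = (3/4, -2197/7068, 112/627, 391/1023)
c = (0, -18/13, -7/4, 1)
Ac = (0, 0, 19/224, 155/391)
Σ b_i: 3/4·1 + (-2197/7068)·1 + 112/627·1 + 391/1023·1 = 1 ✓
b·c: (-2197/7068)·(-18/13) + 112/627·(-7/4) + 391/1023·1 = 1/2 ✓
b·c²: (-2197/7068)·324/169 + 112/627·49/16 + 391/1023·1 = 1/3 ✓
b·Ac: 112/627·19/224 + 391/1023·155/391 = 1/6 ✓
b·c³: (-2197/7068)·(-5832/2197) + 112/627·(-343/64) + 391/1023·1 = 1/4 ✓
b·(c∘Ac): 112/627·(-19/128) + 391/1023·155/391 = 1/8 ✓
b·Ac²: 112/627·(-171/1456) + 391/1023·5549/20332 = 1/12 ✓
b·A²c: 391/1023·341/3128 = 1/24 ✓; 4 stages ⇒ order 4.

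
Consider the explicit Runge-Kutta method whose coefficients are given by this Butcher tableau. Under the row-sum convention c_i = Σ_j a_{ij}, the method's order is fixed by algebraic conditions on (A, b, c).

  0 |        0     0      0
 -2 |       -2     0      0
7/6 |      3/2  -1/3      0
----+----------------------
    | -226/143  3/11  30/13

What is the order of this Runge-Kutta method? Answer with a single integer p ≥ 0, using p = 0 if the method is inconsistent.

b = (-226/143, 3/11, 30/13)
c = (0, -2, 7/6)
Ac = (0, 0, 2/3)
Σ b_i: (-226/143)·1 + 3/11·1 + 30/13·1 = 1 ✓
b·c: 3/11·(-2) + 30/13·7/6 = 307/143 ≠ 1/2 ⇒ order 1.

1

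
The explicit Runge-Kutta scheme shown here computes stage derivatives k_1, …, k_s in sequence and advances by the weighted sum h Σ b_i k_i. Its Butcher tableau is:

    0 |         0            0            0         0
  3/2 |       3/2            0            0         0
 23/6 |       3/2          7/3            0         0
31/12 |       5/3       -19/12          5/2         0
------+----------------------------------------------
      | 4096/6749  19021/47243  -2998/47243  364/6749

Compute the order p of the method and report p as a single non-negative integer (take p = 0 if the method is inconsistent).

b = (4096/6749, 19021/47243, -2998/47243, 364/6749)
c = (0, 3/2, 23/6, 31/12)
Ac = (0, 0, 7/2, 173/24)
Σ b_i: 4096/6749·1 + 19021/47243·1 + (-2998/47243)·1 + 364/6749·1 = 1 ✓
b·c: 19021/47243·3/2 + (-2998/47243)·23/6 + 364/6749·31/12 = 1/2 ✓
b·c²: 19021/47243·9/4 + (-2998/47243)·529/36 + 364/6749·961/144 = 1/3 ✓
b·Ac: (-2998/47243)·7/2 + 364/6749·173/24 = 1/6 ✓
b·c³: 19021/47243·27/8 + (-2998/47243)·12167/216 + 364/6749·29791/1728 = -416569/323952 ≠ 1/4 ⇒ order 3.
b·(c∘Ac): (-2998/47243)·161/12 + 364/6749·5363/288 = 74309/485928 ≠ 1/8
b·Ac²: (-2998/47243)·21/4 + 364/6749·4777/144 = 353761/242964 ≠ 1/12
b·A²c: 364/6749·35/4 = 3185/6749 ≠ 1/24

3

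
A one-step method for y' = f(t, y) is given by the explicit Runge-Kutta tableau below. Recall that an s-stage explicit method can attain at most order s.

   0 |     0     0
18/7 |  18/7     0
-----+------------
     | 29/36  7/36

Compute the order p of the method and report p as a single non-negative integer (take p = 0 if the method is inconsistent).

2

b = (29/36, 7/36)
c = (0, 18/7)
Σ b_i: 29/36·1 + 7/36·1 = 1 ✓
b·c: 7/36·18/7 = 1/2 ✓; 2 stages ⇒ order 2.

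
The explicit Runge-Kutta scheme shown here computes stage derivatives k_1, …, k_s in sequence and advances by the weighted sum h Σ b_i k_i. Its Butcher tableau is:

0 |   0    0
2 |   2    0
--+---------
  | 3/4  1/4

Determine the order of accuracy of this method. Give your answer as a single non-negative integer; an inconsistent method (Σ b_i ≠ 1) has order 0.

b = (3/4, 1/4)
c = (0, 2)
Σ b_i: 3/4·1 + 1/4·1 = 1 ✓
b·c: 1/4·2 = 1/2 ✓; 2 stages ⇒ order 2.

2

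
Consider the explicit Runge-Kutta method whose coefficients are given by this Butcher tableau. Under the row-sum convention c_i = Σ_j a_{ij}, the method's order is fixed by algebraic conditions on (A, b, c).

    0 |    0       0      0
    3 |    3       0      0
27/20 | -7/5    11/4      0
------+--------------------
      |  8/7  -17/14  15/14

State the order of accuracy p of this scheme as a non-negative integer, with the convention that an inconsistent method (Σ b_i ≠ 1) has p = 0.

1

b = (8/7, -17/14, 15/14)
c = (0, 3, 27/20)
Ac = (0, 0, 33/4)
Σ b_i: 8/7·1 + (-17/14)·1 + 15/14·1 = 1 ✓
b·c: (-17/14)·3 + 15/14·27/20 = -123/56 ≠ 1/2 ⇒ order 1.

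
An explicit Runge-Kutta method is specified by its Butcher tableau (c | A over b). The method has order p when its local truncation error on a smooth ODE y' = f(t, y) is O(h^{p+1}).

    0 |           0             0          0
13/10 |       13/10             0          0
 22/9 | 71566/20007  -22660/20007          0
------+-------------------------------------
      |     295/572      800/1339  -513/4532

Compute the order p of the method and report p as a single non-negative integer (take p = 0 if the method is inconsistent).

3

b = (295/572, 800/1339, -513/4532)
c = (0, 13/10, 22/9)
Ac = (0, 0, -2266/1539)
Σ b_i: 295/572·1 + 800/1339·1 + (-513/4532)·1 = 1 ✓
b·c: 800/1339·13/10 + (-513/4532)·22/9 = 1/2 ✓
b·c²: 800/1339·169/100 + (-513/4532)·484/81 = 1/3 ✓
b·Ac: (-513/4532)·(-2266/1539) = 1/6 ✓; 3 stages ⇒ order 3.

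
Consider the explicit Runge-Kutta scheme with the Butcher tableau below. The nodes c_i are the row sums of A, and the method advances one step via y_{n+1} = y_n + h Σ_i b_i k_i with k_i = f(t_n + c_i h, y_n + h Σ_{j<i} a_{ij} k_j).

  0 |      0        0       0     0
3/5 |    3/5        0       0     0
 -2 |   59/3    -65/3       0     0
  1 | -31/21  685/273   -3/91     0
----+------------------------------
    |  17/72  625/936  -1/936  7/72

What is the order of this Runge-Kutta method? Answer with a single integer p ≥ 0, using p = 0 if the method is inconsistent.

b = (17/72, 625/936, -1/936, 7/72)
c = (0, 3/5, -2, 1)
Ac = (0, 0, -13, 11/7)
Σ b_i: 17/72·1 + 625/936·1 + (-1/936)·1 + 7/72·1 = 1 ✓
b·c: 625/936·3/5 + (-1/936)·(-2) + 7/72·1 = 1/2 ✓
b·c²: 625/936·9/25 + (-1/936)·4 + 7/72·1 = 1/3 ✓
b·Ac: (-1/936)·(-13) + 7/72·11/7 = 1/6 ✓
b·c³: 625/936·27/125 + (-1/936)·(-8) + 7/72·1 = 1/4 ✓
b·(c∘Ac): (-1/936)·26 + 7/72·11/7 = 1/8 ✓
b·Ac²: (-1/936)·(-39/5) + 7/72·27/35 = 1/12 ✓
b·A²c: 7/72·3/7 = 1/24 ✓; 4 stages ⇒ order 4.

4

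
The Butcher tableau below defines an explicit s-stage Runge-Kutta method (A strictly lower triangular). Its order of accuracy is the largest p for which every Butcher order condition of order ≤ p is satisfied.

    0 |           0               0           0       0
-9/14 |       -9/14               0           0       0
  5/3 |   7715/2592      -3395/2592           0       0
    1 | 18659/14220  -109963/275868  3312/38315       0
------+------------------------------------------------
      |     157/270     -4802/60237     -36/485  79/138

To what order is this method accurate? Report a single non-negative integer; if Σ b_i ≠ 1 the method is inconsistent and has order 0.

4

b = (157/270, -4802/60237, -36/485, 79/138)
c = (0, -9/14, 5/3, 1)
Ac = (0, 0, 485/576, 253/632)
Σ b_i: 157/270·1 + (-4802/60237)·1 + (-36/485)·1 + 79/138·1 = 1 ✓
b·c: (-4802/60237)·(-9/14) + (-36/485)·5/3 + 79/138·1 = 1/2 ✓
b·c²: (-4802/60237)·81/196 + (-36/485)·25/9 + 79/138·1 = 1/3 ✓
b·Ac: (-36/485)·485/576 + 79/138·253/632 = 1/6 ✓
b·c³: (-4802/60237)·(-729/2744) + (-36/485)·125/27 + 79/138·1 = 1/4 ✓
b·(c∘Ac): (-36/485)·2425/1728 + 79/138·253/632 = 1/8 ✓
b·Ac²: (-36/485)·(-485/896) + 79/138·667/8848 = 1/12 ✓
b·A²c: 79/138·23/316 = 1/24 ✓; 4 stages ⇒ order 4.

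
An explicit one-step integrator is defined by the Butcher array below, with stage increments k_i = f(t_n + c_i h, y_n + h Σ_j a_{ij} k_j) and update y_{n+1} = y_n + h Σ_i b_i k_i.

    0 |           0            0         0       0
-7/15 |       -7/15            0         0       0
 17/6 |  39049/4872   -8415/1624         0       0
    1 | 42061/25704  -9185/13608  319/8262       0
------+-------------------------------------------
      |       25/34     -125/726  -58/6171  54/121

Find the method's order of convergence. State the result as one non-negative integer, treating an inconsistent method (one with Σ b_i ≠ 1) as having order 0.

4

b = (25/34, -125/726, -58/6171, 54/121)
c = (0, -7/15, 17/6, 1)
Ac = (0, 0, 561/232, 275/648)
Σ b_i: 25/34·1 + (-125/726)·1 + (-58/6171)·1 + 54/121·1 = 1 ✓
b·c: (-125/726)·(-7/15) + (-58/6171)·17/6 + 54/121·1 = 1/2 ✓
b·c²: (-125/726)·49/225 + (-58/6171)·289/36 + 54/121·1 = 1/3 ✓
b·Ac: (-58/6171)·561/232 + 54/121·275/648 = 1/6 ✓
b·c³: (-125/726)·(-343/3375) + (-58/6171)·4913/216 + 54/121·1 = 1/4 ✓
b·(c∘Ac): (-58/6171)·3179/464 + 54/121·275/648 = 1/8 ✓
b·Ac²: (-58/6171)·(-1309/1160) + 54/121·22/135 = 1/12 ✓
b·A²c: 54/121·121/1296 = 1/24 ✓; 4 stages ⇒ order 4.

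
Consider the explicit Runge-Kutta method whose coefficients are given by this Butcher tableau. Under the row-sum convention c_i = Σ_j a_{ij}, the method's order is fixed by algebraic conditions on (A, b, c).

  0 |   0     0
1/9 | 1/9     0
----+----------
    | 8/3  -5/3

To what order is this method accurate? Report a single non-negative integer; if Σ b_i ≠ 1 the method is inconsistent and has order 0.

b = (8/3, -5/3)
c = (0, 1/9)
Σ b_i: 8/3·1 + (-5/3)·1 = 1 ✓
b·c: (-5/3)·1/9 = -5/27 ≠ 1/2 ⇒ order 1.

1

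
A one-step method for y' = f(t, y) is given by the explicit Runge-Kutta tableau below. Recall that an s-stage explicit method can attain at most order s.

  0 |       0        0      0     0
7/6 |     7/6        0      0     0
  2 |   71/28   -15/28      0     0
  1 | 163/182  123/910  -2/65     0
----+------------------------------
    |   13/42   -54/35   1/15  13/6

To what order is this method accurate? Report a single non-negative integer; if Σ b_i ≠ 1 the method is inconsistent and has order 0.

b = (13/42, -54/35, 1/15, 13/6)
c = (0, 7/6, 2, 1)
Ac = (0, 0, -5/8, 5/52)
Σ b_i: 13/42·1 + (-54/35)·1 + 1/15·1 + 13/6·1 = 1 ✓
b·c: (-54/35)·7/6 + 1/15·2 + 13/6·1 = 1/2 ✓
b·c²: (-54/35)·49/36 + 1/15·4 + 13/6·1 = 1/3 ✓
b·Ac: 1/15·(-5/8) + 13/6·5/52 = 1/6 ✓
b·c³: (-54/35)·343/216 + 1/15·8 + 13/6·1 = 1/4 ✓
b·(c∘Ac): 1/15·(-5/4) + 13/6·5/52 = 1/8 ✓
b·Ac²: 1/15·(-35/48) + 13/6·19/312 = 1/12 ✓
b·A²c: 13/6·1/52 = 1/24 ✓; 4 stages ⇒ order 4.

4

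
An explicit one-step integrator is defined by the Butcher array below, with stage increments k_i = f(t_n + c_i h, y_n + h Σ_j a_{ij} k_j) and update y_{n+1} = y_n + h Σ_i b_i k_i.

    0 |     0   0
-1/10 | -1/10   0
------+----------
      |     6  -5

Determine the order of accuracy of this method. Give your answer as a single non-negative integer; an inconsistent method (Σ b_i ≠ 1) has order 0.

b = (6, -5)
c = (0, -1/10)
Σ b_i: 6·1 + (-5)·1 = 1 ✓
b·c: (-5)·(-1/10) = 1/2 ✓; 2 stages ⇒ order 2.

2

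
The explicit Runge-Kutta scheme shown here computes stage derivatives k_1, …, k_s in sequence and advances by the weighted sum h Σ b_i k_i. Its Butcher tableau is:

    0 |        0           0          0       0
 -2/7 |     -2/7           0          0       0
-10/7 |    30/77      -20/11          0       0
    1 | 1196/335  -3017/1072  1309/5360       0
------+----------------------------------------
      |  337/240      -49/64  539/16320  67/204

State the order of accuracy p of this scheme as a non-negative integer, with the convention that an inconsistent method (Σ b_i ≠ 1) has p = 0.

b = (337/240, -49/64, 539/16320, 67/204)
c = (0, -2/7, -10/7, 1)
Ac = (0, 0, 40/77, 61/134)
Σ b_i: 337/240·1 + (-49/64)·1 + 539/16320·1 + 67/204·1 = 1 ✓
b·c: (-49/64)·(-2/7) + 539/16320·(-10/7) + 67/204·1 = 1/2 ✓
b·c²: (-49/64)·4/49 + 539/16320·100/49 + 67/204·1 = 1/3 ✓
b·Ac: 539/16320·40/77 + 67/204·61/134 = 1/6 ✓
b·c³: (-49/64)·(-8/343) + 539/16320·(-1000/343) + 67/204·1 = 1/4 ✓
b·(c∘Ac): 539/16320·(-400/539) + 67/204·61/134 = 1/8 ✓
b·Ac²: 539/16320·(-80/539) + 67/204·18/67 = 1/12 ✓
b·A²c: 67/204·17/134 = 1/24 ✓; 4 stages ⇒ order 4.

4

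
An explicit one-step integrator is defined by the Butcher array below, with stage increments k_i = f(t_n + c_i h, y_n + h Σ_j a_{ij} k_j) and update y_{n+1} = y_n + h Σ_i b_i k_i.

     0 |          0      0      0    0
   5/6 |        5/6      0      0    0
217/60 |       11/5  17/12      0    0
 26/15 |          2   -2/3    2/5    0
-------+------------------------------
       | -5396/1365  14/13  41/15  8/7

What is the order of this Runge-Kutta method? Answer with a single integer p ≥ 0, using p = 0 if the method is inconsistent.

1

b = (-5396/1365, 14/13, 41/15, 8/7)
c = (0, 5/6, 217/60, 26/15)
Ac = (0, 0, 85/72, 401/450)
Σ b_i: (-5396/1365)·1 + 14/13·1 + 41/15·1 + 8/7·1 = 1 ✓
b·c: 14/13·5/6 + 41/15·217/60 + 8/7·26/15 = 1045367/81900 ≠ 1/2 ⇒ order 1.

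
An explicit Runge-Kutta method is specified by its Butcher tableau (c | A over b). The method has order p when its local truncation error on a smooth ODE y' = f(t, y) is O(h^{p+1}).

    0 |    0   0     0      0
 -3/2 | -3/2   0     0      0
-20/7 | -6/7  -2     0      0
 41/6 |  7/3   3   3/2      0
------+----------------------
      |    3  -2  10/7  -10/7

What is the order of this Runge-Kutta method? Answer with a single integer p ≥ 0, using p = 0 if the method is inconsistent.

b = (3, -2, 10/7, -10/7)
c = (0, -3/2, -20/7, 41/6)
Ac = (0, 0, 3, -123/14)
Σ b_i: 3·1 + (-2)·1 + 10/7·1 + (-10/7)·1 = 1 ✓
b·c: (-2)·(-3/2) + 10/7·(-20/7) + (-10/7)·41/6 = -1594/147 ≠ 1/2 ⇒ order 1.

1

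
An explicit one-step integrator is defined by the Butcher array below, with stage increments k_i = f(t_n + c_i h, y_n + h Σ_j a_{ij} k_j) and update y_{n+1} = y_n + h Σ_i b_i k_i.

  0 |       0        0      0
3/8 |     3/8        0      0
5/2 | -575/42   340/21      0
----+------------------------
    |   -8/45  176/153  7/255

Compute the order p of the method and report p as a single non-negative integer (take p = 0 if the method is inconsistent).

b = (-8/45, 176/153, 7/255)
c = (0, 3/8, 5/2)
Ac = (0, 0, 85/14)
Σ b_i: (-8/45)·1 + 176/153·1 + 7/255·1 = 1 ✓
b·c: 176/153·3/8 + 7/255·5/2 = 1/2 ✓
b·c²: 176/153·9/64 + 7/255·25/4 = 1/3 ✓
b·Ac: 7/255·85/14 = 1/6 ✓; 3 stages ⇒ order 3.

3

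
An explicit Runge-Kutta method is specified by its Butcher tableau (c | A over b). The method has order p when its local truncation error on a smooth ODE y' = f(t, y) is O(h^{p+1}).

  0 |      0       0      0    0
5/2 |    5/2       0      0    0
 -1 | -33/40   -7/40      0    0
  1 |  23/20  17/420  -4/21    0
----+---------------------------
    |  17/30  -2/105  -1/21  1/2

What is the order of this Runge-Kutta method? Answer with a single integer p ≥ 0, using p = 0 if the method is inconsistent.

b = (17/30, -2/105, -1/21, 1/2)
c = (0, 5/2, -1, 1)
Ac = (0, 0, -7/16, 7/24)
Σ b_i: 17/30·1 + (-2/105)·1 + (-1/21)·1 + 1/2·1 = 1 ✓
b·c: (-2/105)·5/2 + (-1/21)·(-1) + 1/2·1 = 1/2 ✓
b·c²: (-2/105)·25/4 + (-1/21)·1 + 1/2·1 = 1/3 ✓
b·Ac: (-1/21)·(-7/16) + 1/2·7/24 = 1/6 ✓
b·c³: (-2/105)·125/8 + (-1/21)·(-1) + 1/2·1 = 1/4 ✓
b·(c∘Ac): (-1/21)·7/16 + 1/2·7/24 = 1/8 ✓
b·Ac²: (-1/21)·(-35/32) + 1/2·1/16 = 1/12 ✓
b·A²c: 1/2·1/12 = 1/24 ✓; 4 stages ⇒ order 4.

4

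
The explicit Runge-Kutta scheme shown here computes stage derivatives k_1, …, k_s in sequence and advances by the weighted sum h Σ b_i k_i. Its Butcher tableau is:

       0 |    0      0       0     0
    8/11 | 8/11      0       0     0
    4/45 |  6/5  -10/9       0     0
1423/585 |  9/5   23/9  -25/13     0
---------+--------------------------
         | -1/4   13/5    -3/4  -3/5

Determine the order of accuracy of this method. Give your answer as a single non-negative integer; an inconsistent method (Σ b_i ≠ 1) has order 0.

1

b = (-1/4, 13/5, -3/4, -3/5)
c = (0, 8/11, 4/45, 1423/585)
Ac = (0, 0, -80/99, 724/429)
Σ b_i: (-1/4)·1 + 13/5·1 + (-3/4)·1 + (-3/5)·1 = 1 ✓
b·c: 13/5·8/11 + (-3/4)·4/45 + (-3/5)·1423/585 = 1304/3575 ≠ 1/2 ⇒ order 1.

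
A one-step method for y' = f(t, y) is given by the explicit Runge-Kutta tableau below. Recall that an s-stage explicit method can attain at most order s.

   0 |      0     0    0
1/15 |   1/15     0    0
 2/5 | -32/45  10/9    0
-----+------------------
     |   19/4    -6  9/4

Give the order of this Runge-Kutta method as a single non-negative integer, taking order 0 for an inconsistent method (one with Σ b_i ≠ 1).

3

b = (19/4, -6, 9/4)
c = (0, 1/15, 2/5)
Ac = (0, 0, 2/27)
Σ b_i: 19/4·1 + (-6)·1 + 9/4·1 = 1 ✓
b·c: (-6)·1/15 + 9/4·2/5 = 1/2 ✓
b·c²: (-6)·1/225 + 9/4·4/25 = 1/3 ✓
b·Ac: 9/4·2/27 = 1/6 ✓; 3 stages ⇒ order 3.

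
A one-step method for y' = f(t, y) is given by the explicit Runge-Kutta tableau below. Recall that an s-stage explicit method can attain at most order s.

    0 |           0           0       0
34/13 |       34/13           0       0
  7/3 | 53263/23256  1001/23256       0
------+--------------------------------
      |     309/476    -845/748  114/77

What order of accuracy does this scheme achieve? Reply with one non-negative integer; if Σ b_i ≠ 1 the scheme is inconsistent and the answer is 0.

b = (309/476, -845/748, 114/77)
c = (0, 34/13, 7/3)
Ac = (0, 0, 77/684)
Σ b_i: 309/476·1 + (-845/748)·1 + 114/77·1 = 1 ✓
b·c: (-845/748)·34/13 + 114/77·7/3 = 1/2 ✓
b·c²: (-845/748)·1156/169 + 114/77·49/9 = 1/3 ✓
b·Ac: 114/77·77/684 = 1/6 ✓; 3 stages ⇒ order 3.

3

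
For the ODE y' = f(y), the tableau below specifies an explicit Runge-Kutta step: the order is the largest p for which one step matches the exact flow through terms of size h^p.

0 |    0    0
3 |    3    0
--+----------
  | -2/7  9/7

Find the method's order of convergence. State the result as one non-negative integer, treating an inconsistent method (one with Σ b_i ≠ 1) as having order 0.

b = (-2/7, 9/7)
c = (0, 3)
Σ b_i: (-2/7)·1 + 9/7·1 = 1 ✓
b·c: 9/7·3 = 27/7 ≠ 1/2 ⇒ order 1.

1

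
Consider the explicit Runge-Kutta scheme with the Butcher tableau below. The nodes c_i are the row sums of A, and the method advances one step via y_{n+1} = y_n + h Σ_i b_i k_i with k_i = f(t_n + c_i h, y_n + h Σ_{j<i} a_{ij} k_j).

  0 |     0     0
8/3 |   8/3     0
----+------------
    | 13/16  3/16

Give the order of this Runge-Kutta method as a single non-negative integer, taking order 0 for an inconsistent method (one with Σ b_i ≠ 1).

2

b = (13/16, 3/16)
c = (0, 8/3)
Σ b_i: 13/16·1 + 3/16·1 = 1 ✓
b·c: 3/16·8/3 = 1/2 ✓; 2 stages ⇒ order 2.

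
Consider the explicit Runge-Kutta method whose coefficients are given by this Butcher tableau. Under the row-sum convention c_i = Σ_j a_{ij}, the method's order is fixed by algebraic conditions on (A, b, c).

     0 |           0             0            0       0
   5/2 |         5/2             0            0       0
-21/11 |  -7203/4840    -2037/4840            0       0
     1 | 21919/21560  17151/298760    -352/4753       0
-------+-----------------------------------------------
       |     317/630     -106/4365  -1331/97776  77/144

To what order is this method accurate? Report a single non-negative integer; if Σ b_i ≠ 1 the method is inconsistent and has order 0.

b = (317/630, -106/4365, -1331/97776, 77/144)
c = (0, 5/2, -21/11, 1)
Ac = (0, 0, -2037/1936, 351/1232)
Σ b_i: 317/630·1 + (-106/4365)·1 + (-1331/97776)·1 + 77/144·1 = 1 ✓
b·c: (-106/4365)·5/2 + (-1331/97776)·(-21/11) + 77/144·1 = 1/2 ✓
b·c²: (-106/4365)·25/4 + (-1331/97776)·441/121 + 77/144·1 = 1/3 ✓
b·Ac: (-1331/97776)·(-2037/1936) + 77/144·351/1232 = 1/6 ✓
b·c³: (-106/4365)·125/8 + (-1331/97776)·(-9261/1331) + 77/144·1 = 1/4 ✓
b·(c∘Ac): (-1331/97776)·42777/21296 + 77/144·351/1232 = 1/8 ✓
b·Ac²: (-1331/97776)·(-10185/3872) + 77/144·219/2464 = 1/12 ✓
b·A²c: 77/144·6/77 = 1/24 ✓; 4 stages ⇒ order 4.

4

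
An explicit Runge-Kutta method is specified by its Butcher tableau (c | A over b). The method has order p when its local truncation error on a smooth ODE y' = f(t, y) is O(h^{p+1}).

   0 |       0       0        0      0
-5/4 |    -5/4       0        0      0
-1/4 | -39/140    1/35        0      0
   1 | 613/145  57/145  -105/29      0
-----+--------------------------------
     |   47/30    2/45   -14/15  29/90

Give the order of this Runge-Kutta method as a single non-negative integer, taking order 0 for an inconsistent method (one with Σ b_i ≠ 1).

4

b = (47/30, 2/45, -14/15, 29/90)
c = (0, -5/4, -1/4, 1)
Ac = (0, 0, -1/28, 12/29)
Σ b_i: 47/30·1 + 2/45·1 + (-14/15)·1 + 29/90·1 = 1 ✓
b·c: 2/45·(-5/4) + (-14/15)·(-1/4) + 29/90·1 = 1/2 ✓
b·c²: 2/45·25/16 + (-14/15)·1/16 + 29/90·1 = 1/3 ✓
b·Ac: (-14/15)·(-1/28) + 29/90·12/29 = 1/6 ✓
b·c³: 2/45·(-125/64) + (-14/15)·(-1/64) + 29/90·1 = 1/4 ✓
b·(c∘Ac): (-14/15)·1/112 + 29/90·12/29 = 1/8 ✓
b·Ac²: (-14/15)·5/112 + 29/90·45/116 = 1/12 ✓
b·A²c: 29/90·15/116 = 1/24 ✓; 4 stages ⇒ order 4.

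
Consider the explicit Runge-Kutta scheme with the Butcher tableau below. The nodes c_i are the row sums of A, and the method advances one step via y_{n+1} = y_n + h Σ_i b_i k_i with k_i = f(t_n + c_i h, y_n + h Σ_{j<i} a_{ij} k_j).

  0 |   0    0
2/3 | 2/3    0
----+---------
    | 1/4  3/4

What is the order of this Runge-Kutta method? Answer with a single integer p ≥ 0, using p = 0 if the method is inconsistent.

b = (1/4, 3/4)
c = (0, 2/3)
Σ b_i: 1/4·1 + 3/4·1 = 1 ✓
b·c: 3/4·2/3 = 1/2 ✓; 2 stages ⇒ order 2.

2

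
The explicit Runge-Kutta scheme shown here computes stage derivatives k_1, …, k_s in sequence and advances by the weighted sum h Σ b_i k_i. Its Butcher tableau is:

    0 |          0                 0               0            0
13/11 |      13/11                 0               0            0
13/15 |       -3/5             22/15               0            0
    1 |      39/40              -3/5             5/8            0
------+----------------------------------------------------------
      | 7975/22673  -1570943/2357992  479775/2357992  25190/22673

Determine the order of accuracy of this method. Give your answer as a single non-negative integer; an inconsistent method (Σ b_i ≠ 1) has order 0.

3

b = (7975/22673, -1570943/2357992, 479775/2357992, 25190/22673)
c = (0, 13/11, 13/15, 1)
Ac = (0, 0, 26/15, -221/1320)
Σ b_i: 7975/22673·1 + (-1570943/2357992)·1 + 479775/2357992·1 + 25190/22673·1 = 1 ✓
b·c: (-1570943/2357992)·13/11 + 479775/2357992·13/15 + 25190/22673·1 = 1/2 ✓
b·c²: (-1570943/2357992)·169/121 + 479775/2357992·169/225 + 25190/22673·1 = 1/3 ✓
b·Ac: 479775/2357992·26/15 + 25190/22673·(-221/1320) = 1/6 ✓
b·c³: (-1570943/2357992)·2197/1331 + 479775/2357992·2197/3375 + 25190/22673·1 = 3227177/22446270 ≠ 1/4 ⇒ order 3.
b·(c∘Ac): 479775/2357992·338/225 + 25190/22673·(-221/1320) = 8138/68019 ≠ 1/8
b·Ac²: 479775/2357992·338/165 + 25190/22673·(-3211/8712) = 32825/4489254 ≠ 1/12
b·A²c: 25190/22673·13/12 = 163735/136038 ≠ 1/24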